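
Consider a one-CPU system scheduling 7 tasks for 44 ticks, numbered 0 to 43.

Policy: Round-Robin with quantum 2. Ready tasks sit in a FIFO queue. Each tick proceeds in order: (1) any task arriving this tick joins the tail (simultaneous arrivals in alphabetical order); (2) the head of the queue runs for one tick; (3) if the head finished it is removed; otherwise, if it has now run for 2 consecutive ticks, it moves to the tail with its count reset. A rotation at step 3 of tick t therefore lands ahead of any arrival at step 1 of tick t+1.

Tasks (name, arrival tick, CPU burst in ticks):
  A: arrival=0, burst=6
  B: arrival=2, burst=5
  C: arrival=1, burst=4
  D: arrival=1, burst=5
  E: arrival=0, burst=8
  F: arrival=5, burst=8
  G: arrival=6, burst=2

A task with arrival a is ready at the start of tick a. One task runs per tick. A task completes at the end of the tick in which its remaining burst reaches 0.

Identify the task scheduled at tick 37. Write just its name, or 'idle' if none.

t=0: queue=[A,E] q_used=0 → run A
t=1: queue=[A,E,C,D] q_used=1 → run A
t=2: queue=[E,C,D,A,B] q_used=0 → run E
t=3: queue=[E,C,D,A,B] q_used=1 → run E
t=4: queue=[C,D,A,B,E] q_used=0 → run C
t=5: queue=[C,D,A,B,E,F] q_used=1 → run C
t=6: queue=[D,A,B,E,F,C,G] q_used=0 → run D
t=7: queue=[D,A,B,E,F,C,G] q_used=1 → run D
t=8: queue=[A,B,E,F,C,G,D] q_used=0 → run A
t=9: queue=[A,B,E,F,C,G,D] q_used=1 → run A
t=10: queue=[B,E,F,C,G,D,A] q_used=0 → run B
t=11: queue=[B,E,F,C,G,D,A] q_used=1 → run B
t=12: queue=[E,F,C,G,D,A,B] q_used=0 → run E
t=13: queue=[E,F,C,G,D,A,B] q_used=1 → run E
t=14: queue=[F,C,G,D,A,B,E] q_used=0 → run F
t=15: queue=[F,C,G,D,A,B,E] q_used=1 → run F
t=16: queue=[C,G,D,A,B,E,F] q_used=0 → run C
t=17: queue=[C,G,D,A,B,E,F] q_used=1 → run C
t=18: queue=[G,D,A,B,E,F] q_used=0 → run G
t=19: queue=[G,D,A,B,E,F] q_used=1 → run G
t=20: queue=[D,A,B,E,F] q_used=0 → run D
t=21: queue=[D,A,B,E,F] q_used=1 → run D
t=22: queue=[A,B,E,F,D] q_used=0 → run A
t=23: queue=[A,B,E,F,D] q_used=1 → run A
t=24: queue=[B,E,F,D] q_used=0 → run B
t=25: queue=[B,E,F,D] q_used=1 → run B
t=26: queue=[E,F,D,B] q_used=0 → run E
t=27: queue=[E,F,D,B] q_used=1 → run E
t=28: queue=[F,D,B,E] q_used=0 → run F
t=29: queue=[F,D,B,E] q_used=1 → run F
t=30: queue=[D,B,E,F] q_used=0 → run D
t=31: queue=[B,E,F] q_used=0 → run B
t=32: queue=[E,F] q_used=0 → run E
t=33: queue=[E,F] q_used=1 → run E
t=34: queue=[F] q_used=0 → run F
t=35: queue=[F] q_used=1 → run F
t=36: queue=[F] q_used=0 → run F
t=37: queue=[F] q_used=1 → run F
t=38: (idle)
t=39: (idle)
t=40: (idle)
t=41: (idle)
t=42: (idle)
t=43: (idle)

running at tick 37 = F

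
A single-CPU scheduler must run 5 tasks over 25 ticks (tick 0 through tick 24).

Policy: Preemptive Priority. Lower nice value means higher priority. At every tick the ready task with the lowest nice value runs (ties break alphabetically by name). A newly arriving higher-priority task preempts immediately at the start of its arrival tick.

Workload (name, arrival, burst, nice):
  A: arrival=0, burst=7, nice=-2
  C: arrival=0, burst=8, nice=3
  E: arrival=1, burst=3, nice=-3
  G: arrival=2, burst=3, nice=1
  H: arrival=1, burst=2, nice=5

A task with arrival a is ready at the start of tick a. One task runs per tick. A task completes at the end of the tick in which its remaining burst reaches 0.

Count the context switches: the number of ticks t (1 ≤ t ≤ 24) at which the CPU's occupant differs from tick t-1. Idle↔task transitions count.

context switches = 6

t=0: ready={A,C} → run A
t=1: ready={A,C,E,H} → run E
t=2: ready={A,C,E,G,H} → run E
t=3: ready={A,C,E,G,H} → run E
t=4: ready={A,C,G,H} → run A
t=5: ready={A,C,G,H} → run A
t=6: ready={A,C,G,H} → run A
t=7: ready={A,C,G,H} → run A
t=8: ready={A,C,G,H} → run A
t=9: ready={A,C,G,H} → run A
t=10: ready={C,G,H} → run G
t=11: ready={C,G,H} → run G
t=12: ready={C,G,H} → run G
t=13: ready={C,H} → run C
t=14: ready={C,H} → run C
t=15: ready={C,H} → run C
t=16: ready={C,H} → run C
t=17: ready={C,H} → run C
t=18: ready={C,H} → run C
t=19: ready={C,H} → run C
t=20: ready={C,H} → run C
t=21: ready={H} → run H
t=22: ready={H} → run H
t=23: (idle)
t=24: (idle)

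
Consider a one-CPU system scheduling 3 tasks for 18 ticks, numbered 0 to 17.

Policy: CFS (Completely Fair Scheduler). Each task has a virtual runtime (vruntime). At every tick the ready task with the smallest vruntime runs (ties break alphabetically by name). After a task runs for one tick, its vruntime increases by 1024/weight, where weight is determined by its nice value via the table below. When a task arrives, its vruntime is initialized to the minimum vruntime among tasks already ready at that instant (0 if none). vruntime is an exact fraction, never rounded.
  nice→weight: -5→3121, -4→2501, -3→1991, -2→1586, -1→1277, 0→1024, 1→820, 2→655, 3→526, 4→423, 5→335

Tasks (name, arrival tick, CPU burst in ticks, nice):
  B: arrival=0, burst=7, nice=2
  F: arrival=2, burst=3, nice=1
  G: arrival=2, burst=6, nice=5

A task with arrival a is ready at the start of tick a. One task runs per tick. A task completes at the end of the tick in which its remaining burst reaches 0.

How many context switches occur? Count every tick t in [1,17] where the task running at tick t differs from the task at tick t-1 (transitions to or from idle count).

context switches = 11

t=0: vr[B=0] → run B
t=1: vr[B=1024/655] → run B
t=2: vr[B=2048/655 F=2048/655 G=2048/655] → run B
t=3: vr[B=3072/655 F=2048/655 G=2048/655] → run F
t=4: vr[B=3072/655 F=117504/26855 G=2048/655] → run G
t=5: vr[B=3072/655 F=117504/26855 G=54272/8777] → run F
t=6: vr[B=3072/655 F=30208/5371 G=54272/8777] → run B
t=7: vr[B=4096/655 F=30208/5371 G=54272/8777] → run F
t=8: vr[B=4096/655 G=54272/8777] → run G
t=9: vr[B=4096/655 G=405504/43885] → run B
t=10: vr[B=1024/131 G=405504/43885] → run B
t=11: vr[B=6144/655 G=405504/43885] → run G
t=12: vr[B=6144/655 G=539648/43885] → run B
t=13: vr[G=539648/43885] → run G
t=14: vr[G=673792/43885] → run G
t=15: vr[G=807936/43885] → run G
t=16: (idle)
t=17: (idle)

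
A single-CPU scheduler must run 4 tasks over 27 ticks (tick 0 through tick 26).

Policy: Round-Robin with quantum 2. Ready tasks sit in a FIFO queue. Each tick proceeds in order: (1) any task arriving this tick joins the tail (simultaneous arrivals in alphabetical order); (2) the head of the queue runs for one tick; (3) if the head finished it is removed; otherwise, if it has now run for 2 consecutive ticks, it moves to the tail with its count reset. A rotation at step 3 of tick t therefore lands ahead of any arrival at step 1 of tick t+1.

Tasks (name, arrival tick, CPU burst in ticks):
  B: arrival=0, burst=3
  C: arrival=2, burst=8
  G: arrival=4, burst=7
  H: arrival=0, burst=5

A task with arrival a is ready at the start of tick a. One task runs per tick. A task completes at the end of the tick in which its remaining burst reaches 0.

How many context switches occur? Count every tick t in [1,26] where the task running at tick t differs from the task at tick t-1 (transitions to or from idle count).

t=0: queue=[B,H] q_used=0 → run B
t=1: queue=[B,H] q_used=1 → run B
t=2: queue=[H,B,C] q_used=0 → run H
t=3: queue=[H,B,C] q_used=1 → run H
t=4: queue=[B,C,H,G] q_used=0 → run B
t=5: queue=[C,H,G] q_used=0 → run C
t=6: queue=[C,H,G] q_used=1 → run C
t=7: queue=[H,G,C] q_used=0 → run H
t=8: queue=[H,G,C] q_used=1 → run H
t=9: queue=[G,C,H] q_used=0 → run G
t=10: queue=[G,C,H] q_used=1 → run G
t=11: queue=[C,H,G] q_used=0 → run C
t=12: queue=[C,H,G] q_used=1 → run C
t=13: queue=[H,G,C] q_used=0 → run H
t=14: queue=[G,C] q_used=0 → run G
t=15: queue=[G,C] q_used=1 → run G
t=16: queue=[C,G] q_used=0 → run C
t=17: queue=[C,G] q_used=1 → run C
t=18: queue=[G,C] q_used=0 → run G
t=19: queue=[G,C] q_used=1 → run G
t=20: queue=[C,G] q_used=0 → run C
t=21: queue=[C,G] q_used=1 → run C
t=22: queue=[G] q_used=0 → run G
t=23: (idle)
t=24: (idle)
t=25: (idle)
t=26: (idle)

context switches = 13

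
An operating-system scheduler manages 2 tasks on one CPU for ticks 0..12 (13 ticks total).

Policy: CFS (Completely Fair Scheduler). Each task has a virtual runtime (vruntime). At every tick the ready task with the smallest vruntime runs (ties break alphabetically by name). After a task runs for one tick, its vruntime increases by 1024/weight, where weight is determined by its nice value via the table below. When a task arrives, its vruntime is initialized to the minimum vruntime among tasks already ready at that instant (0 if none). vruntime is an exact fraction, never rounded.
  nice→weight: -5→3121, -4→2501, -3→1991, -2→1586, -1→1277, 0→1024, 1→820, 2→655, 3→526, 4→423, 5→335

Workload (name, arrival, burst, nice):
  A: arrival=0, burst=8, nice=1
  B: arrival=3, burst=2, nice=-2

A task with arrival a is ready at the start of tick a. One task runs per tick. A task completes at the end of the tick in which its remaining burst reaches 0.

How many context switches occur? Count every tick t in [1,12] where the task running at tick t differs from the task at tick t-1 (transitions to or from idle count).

context switches = 3

t=0: vr[A=0] → run A
t=1: vr[A=256/205] → run A
t=2: vr[A=512/205] → run A
t=3: vr[A=768/205 B=768/205] → run A
t=4: vr[A=1024/205 B=768/205] → run B
t=5: vr[A=1024/205 B=713984/162565] → run B
t=6: vr[A=1024/205] → run A
t=7: vr[A=256/41] → run A
t=8: vr[A=1536/205] → run A
t=9: vr[A=1792/205] → run A
t=10: (idle)
t=11: (idle)
t=12: (idle)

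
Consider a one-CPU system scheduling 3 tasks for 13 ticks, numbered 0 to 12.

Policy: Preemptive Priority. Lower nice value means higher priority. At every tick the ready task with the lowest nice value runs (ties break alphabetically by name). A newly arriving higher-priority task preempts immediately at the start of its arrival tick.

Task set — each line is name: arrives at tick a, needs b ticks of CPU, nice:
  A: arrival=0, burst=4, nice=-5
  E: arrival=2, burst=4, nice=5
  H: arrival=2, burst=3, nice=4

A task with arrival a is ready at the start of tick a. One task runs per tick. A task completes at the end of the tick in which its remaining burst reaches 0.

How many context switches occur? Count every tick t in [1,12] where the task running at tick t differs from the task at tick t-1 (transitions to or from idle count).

t=0: ready={A} → run A
t=1: ready={A} → run A
t=2: ready={A,E,H} → run A
t=3: ready={A,E,H} → run A
t=4: ready={E,H} → run H
t=5: ready={E,H} → run H
t=6: ready={E,H} → run H
t=7: ready={E} → run E
t=8: ready={E} → run E
t=9: ready={E} → run E
t=10: ready={E} → run E
t=11: (idle)
t=12: (idle)

context switches = 3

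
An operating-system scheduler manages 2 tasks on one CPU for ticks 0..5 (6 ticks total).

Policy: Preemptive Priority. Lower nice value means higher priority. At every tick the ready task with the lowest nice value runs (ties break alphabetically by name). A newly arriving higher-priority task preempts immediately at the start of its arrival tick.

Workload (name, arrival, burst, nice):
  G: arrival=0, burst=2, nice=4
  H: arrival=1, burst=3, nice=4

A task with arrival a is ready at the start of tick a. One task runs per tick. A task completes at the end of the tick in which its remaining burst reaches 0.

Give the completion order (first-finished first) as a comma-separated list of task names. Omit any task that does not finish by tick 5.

t=0: ready={G} → run G
t=1: ready={G,H} → run G
t=2: ready={H} → run H
t=3: ready={H} → run H
t=4: ready={H} → run H
t=5: (idle)

completion order = G, H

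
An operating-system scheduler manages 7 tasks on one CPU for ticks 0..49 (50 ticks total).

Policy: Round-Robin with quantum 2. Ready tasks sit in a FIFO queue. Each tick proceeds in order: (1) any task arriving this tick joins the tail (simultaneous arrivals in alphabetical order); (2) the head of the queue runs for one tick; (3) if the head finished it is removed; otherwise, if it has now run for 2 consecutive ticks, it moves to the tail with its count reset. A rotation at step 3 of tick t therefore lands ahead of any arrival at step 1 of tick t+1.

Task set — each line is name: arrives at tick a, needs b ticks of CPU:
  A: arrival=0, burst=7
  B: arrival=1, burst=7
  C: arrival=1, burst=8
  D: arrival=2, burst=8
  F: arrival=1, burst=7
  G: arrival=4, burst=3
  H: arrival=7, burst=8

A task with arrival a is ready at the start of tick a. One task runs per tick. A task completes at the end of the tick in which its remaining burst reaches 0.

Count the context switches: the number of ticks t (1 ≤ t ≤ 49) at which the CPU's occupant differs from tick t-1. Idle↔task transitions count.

context switches = 26

t=0: queue=[A] q_used=0 → run A
t=1: queue=[A,B,C,F] q_used=1 → run A
t=2: queue=[B,C,F,A,D] q_used=0 → run B
t=3: queue=[B,C,F,A,D] q_used=1 → run B
t=4: queue=[C,F,A,D,B,G] q_used=0 → run C
t=5: queue=[C,F,A,D,B,G] q_used=1 → run C
t=6: queue=[F,A,D,B,G,C] q_used=0 → run F
t=7: queue=[F,A,D,B,G,C,H] q_used=1 → run F
t=8: queue=[A,D,B,G,C,H,F] q_used=0 → run A
t=9: queue=[A,D,B,G,C,H,F] q_used=1 → run A
t=10: queue=[D,B,G,C,H,F,A] q_used=0 → run D
t=11: queue=[D,B,G,C,H,F,A] q_used=1 → run D
t=12: queue=[B,G,C,H,F,A,D] q_used=0 → run B
t=13: queue=[B,G,C,H,F,A,D] q_used=1 → run B
t=14: queue=[G,C,H,F,A,D,B] q_used=0 → run G
t=15: queue=[G,C,H,F,A,D,B] q_used=1 → run G
t=16: queue=[C,H,F,A,D,B,G] q_used=0 → run C
t=17: queue=[C,H,F,A,D,B,G] q_used=1 → run C
t=18: queue=[H,F,A,D,B,G,C] q_used=0 → run H
t=19: queue=[H,F,A,D,B,G,C] q_used=1 → run H
t=20: queue=[F,A,D,B,G,C,H] q_used=0 → run F
t=21: queue=[F,A,D,B,G,C,H] q_used=1 → run F
t=22: queue=[A,D,B,G,C,H,F] q_used=0 → run A
t=23: queue=[A,D,B,G,C,H,F] q_used=1 → run A
t=24: queue=[D,B,G,C,H,F,A] q_used=0 → run D
t=25: queue=[D,B,G,C,H,F,A] q_used=1 → run D
t=26: queue=[B,G,C,H,F,A,D] q_used=0 → run B
t=27: queue=[B,G,C,H,F,A,D] q_used=1 → run B
t=28: queue=[G,C,H,F,A,D,B] q_used=0 → run G
t=29: queue=[C,H,F,A,D,B] q_used=0 → run C
t=30: queue=[C,H,F,A,D,B] q_used=1 → run C
t=31: queue=[H,F,A,D,B,C] q_used=0 → run H
t=32: queue=[H,F,A,D,B,C] q_used=1 → run H
t=33: queue=[F,A,D,B,C,H] q_used=0 → run F
t=34: queue=[F,A,D,B,C,H] q_used=1 → run F
t=35: queue=[A,D,B,C,H,F] q_used=0 → run A
t=36: queue=[D,B,C,H,F] q_used=0 → run D
t=37: queue=[D,B,C,H,F] q_used=1 → run D
t=38: queue=[B,C,H,F,D] q_used=0 → run B
t=39: queue=[C,H,F,D] q_used=0 → run C
t=40: queue=[C,H,F,D] q_used=1 → run C
t=41: queue=[H,F,D] q_used=0 → run H
t=42: queue=[H,F,D] q_used=1 → run H
t=43: queue=[F,D,H] q_used=0 → run F
t=44: queue=[D,H] q_used=0 → run D
t=45: queue=[D,H] q_used=1 → run D
t=46: queue=[H] q_used=0 → run H
t=47: queue=[H] q_used=1 → run H
t=48: (idle)
t=49: (idle)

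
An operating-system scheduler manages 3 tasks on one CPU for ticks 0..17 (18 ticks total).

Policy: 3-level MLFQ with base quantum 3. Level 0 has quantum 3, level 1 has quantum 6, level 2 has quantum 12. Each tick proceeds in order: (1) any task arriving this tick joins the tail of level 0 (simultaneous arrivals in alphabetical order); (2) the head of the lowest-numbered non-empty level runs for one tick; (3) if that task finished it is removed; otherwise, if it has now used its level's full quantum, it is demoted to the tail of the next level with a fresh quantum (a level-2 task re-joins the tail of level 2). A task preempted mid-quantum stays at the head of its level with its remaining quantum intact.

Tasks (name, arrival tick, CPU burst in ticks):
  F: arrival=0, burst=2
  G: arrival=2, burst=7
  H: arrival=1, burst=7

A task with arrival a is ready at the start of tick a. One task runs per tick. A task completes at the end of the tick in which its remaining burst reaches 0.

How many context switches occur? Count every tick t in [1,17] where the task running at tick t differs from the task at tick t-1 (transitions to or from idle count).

t=0: L0/L1/L2 = F/-/- → run F
t=1: L0/L1/L2 = FH/-/- → run F
t=2: L0/L1/L2 = HG/-/- → run H
t=3: L0/L1/L2 = HG/-/- → run H
t=4: L0/L1/L2 = HG/-/- → run H
t=5: L0/L1/L2 = G/H/- → run G
t=6: L0/L1/L2 = G/H/- → run G
t=7: L0/L1/L2 = G/H/- → run G
t=8: L0/L1/L2 = -/HG/- → run H
t=9: L0/L1/L2 = -/HG/- → run H
t=10: L0/L1/L2 = -/HG/- → run H
t=11: L0/L1/L2 = -/HG/- → run H
t=12: L0/L1/L2 = -/G/- → run G
t=13: L0/L1/L2 = -/G/- → run G
t=14: L0/L1/L2 = -/G/- → run G
t=15: L0/L1/L2 = -/G/- → run G
t=16: (idle)
t=17: (idle)

context switches = 5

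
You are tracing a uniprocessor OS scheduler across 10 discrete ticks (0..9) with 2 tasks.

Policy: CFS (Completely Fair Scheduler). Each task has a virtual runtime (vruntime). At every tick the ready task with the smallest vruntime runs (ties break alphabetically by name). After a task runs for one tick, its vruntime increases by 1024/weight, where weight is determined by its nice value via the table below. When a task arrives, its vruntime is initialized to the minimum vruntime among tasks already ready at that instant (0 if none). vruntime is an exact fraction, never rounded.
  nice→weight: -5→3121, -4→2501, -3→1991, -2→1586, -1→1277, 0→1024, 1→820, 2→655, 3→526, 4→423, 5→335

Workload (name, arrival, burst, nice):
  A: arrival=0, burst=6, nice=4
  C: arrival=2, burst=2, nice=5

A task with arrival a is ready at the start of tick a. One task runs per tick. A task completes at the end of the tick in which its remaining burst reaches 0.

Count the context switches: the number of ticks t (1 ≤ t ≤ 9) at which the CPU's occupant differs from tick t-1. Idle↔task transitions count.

t=0: vr[A=0] → run A
t=1: vr[A=1024/423] → run A
t=2: vr[A=2048/423 C=2048/423] → run A
t=3: vr[A=1024/141 C=2048/423] → run C
t=4: vr[A=1024/141 C=1119232/141705] → run A
t=5: vr[A=4096/423 C=1119232/141705] → run C
t=6: vr[A=4096/423] → run A
t=7: vr[A=5120/423] → run A
t=8: (idle)
t=9: (idle)

context switches = 5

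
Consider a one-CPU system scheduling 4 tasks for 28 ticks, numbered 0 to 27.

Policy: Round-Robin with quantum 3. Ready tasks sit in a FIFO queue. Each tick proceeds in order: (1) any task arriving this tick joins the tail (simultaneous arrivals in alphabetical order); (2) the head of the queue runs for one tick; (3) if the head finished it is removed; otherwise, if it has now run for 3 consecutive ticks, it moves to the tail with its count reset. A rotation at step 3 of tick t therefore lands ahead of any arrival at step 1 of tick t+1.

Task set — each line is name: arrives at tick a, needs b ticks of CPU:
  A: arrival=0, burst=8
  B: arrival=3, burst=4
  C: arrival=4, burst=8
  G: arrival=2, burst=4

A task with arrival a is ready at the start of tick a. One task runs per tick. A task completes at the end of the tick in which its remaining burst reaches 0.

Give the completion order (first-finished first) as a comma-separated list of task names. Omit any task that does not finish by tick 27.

t=0: queue=[A] q_used=0 → run A
t=1: queue=[A] q_used=1 → run A
t=2: queue=[A,G] q_used=2 → run A
t=3: queue=[G,A,B] q_used=0 → run G
t=4: queue=[G,A,B,C] q_used=1 → run G
t=5: queue=[G,A,B,C] q_used=2 → run G
t=6: queue=[A,B,C,G] q_used=0 → run A
t=7: queue=[A,B,C,G] q_used=1 → run A
t=8: queue=[A,B,C,G] q_used=2 → run A
t=9: queue=[B,C,G,A] q_used=0 → run B
t=10: queue=[B,C,G,A] q_used=1 → run B
t=11: queue=[B,C,G,A] q_used=2 → run B
t=12: queue=[C,G,A,B] q_used=0 → run C
t=13: queue=[C,G,A,B] q_used=1 → run C
t=14: queue=[C,G,A,B] q_used=2 → run C
t=15: queue=[G,A,B,C] q_used=0 → run G
t=16: queue=[A,B,C] q_used=0 → run A
t=17: queue=[A,B,C] q_used=1 → run A
t=18: queue=[B,C] q_used=0 → run B
t=19: queue=[C] q_used=0 → run C
t=20: queue=[C] q_used=1 → run C
t=21: queue=[C] q_used=2 → run C
t=22: queue=[C] q_used=0 → run C
t=23: queue=[C] q_used=1 → run C
t=24: (idle)
t=25: (idle)
t=26: (idle)
t=27: (idle)

completion order = G, A, B, C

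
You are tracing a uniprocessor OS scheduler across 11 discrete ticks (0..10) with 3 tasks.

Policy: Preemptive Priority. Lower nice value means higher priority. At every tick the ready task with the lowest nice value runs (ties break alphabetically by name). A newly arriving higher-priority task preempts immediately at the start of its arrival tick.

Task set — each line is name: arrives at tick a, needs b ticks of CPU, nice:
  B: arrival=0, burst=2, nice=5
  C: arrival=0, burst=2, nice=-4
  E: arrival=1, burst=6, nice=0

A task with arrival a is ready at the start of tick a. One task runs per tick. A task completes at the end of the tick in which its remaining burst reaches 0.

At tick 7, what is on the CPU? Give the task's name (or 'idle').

running at tick 7 = E

t=0: ready={B,C} → run C
t=1: ready={B,C,E} → run C
t=2: ready={B,E} → run E
t=3: ready={B,E} → run E
t=4: ready={B,E} → run E
t=5: ready={B,E} → run E
t=6: ready={B,E} → run E
t=7: ready={B,E} → run E
t=8: ready={B} → run B
t=9: ready={B} → run B
t=10: (idle)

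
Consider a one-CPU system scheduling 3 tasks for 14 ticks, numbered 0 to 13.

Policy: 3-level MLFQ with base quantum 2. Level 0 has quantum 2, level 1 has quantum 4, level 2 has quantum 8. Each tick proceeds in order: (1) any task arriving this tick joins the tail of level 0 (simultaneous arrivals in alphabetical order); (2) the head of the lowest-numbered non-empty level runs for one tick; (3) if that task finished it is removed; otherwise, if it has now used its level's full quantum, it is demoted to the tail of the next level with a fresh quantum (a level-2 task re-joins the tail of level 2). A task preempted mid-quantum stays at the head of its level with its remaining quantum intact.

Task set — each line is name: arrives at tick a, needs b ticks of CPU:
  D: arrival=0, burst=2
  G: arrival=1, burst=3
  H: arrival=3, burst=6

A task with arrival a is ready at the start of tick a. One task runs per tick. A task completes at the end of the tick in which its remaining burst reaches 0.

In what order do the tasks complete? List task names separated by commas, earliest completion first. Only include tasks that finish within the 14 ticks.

completion order = D, G, H

t=0: L0/L1/L2 = D/-/- → run D
t=1: L0/L1/L2 = DG/-/- → run D
t=2: L0/L1/L2 = G/-/- → run G
t=3: L0/L1/L2 = GH/-/- → run G
t=4: L0/L1/L2 = H/G/- → run H
t=5: L0/L1/L2 = H/G/- → run H
t=6: L0/L1/L2 = -/GH/- → run G
t=7: L0/L1/L2 = -/H/- → run H
t=8: L0/L1/L2 = -/H/- → run H
t=9: L0/L1/L2 = -/H/- → run H
t=10: L0/L1/L2 = -/H/- → run H
t=11: (idle)
t=12: (idle)
t=13: (idle)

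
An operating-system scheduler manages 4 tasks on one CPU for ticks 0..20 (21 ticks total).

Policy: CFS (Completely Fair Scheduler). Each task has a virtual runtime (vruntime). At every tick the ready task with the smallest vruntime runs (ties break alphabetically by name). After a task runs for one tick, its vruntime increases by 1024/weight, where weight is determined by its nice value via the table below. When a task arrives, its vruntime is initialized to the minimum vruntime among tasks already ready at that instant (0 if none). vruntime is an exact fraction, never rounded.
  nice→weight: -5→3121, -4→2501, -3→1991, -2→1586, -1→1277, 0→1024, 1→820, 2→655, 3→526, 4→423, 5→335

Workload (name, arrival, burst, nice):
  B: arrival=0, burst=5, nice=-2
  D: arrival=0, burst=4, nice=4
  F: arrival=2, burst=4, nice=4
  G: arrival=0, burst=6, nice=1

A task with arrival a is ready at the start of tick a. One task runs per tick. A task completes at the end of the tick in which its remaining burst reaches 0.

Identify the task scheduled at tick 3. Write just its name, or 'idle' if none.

running at tick 3 = G

t=0: vr[B=0 D=0 G=0] → run B
t=1: vr[B=512/793 D=0 G=0] → run D
t=2: vr[B=512/793 D=1024/423 F=0 G=0] → run F
t=3: vr[B=512/793 D=1024/423 F=1024/423 G=0] → run G
t=4: vr[B=512/793 D=1024/423 F=1024/423 G=256/205] → run B
t=5: vr[B=1024/793 D=1024/423 F=1024/423 G=256/205] → run G
t=6: vr[B=1024/793 D=1024/423 F=1024/423 G=512/205] → run B
t=7: vr[B=1536/793 D=1024/423 F=1024/423 G=512/205] → run B
t=8: vr[B=2048/793 D=1024/423 F=1024/423 G=512/205] → run D
t=9: vr[B=2048/793 D=2048/423 F=1024/423 G=512/205] → run F
t=10: vr[B=2048/793 D=2048/423 F=2048/423 G=512/205] → run G
t=11: vr[B=2048/793 D=2048/423 F=2048/423 G=768/205] → run B
t=12: vr[D=2048/423 F=2048/423 G=768/205] → run G
t=13: vr[D=2048/423 F=2048/423 G=1024/205] → run D
t=14: vr[D=1024/141 F=2048/423 G=1024/205] → run F
t=15: vr[D=1024/141 F=1024/141 G=1024/205] → run G
t=16: vr[D=1024/141 F=1024/141 G=256/41] → run G
t=17: vr[D=1024/141 F=1024/141] → run D
t=18: vr[F=1024/141] → run F
t=19: (idle)
t=20: (idle)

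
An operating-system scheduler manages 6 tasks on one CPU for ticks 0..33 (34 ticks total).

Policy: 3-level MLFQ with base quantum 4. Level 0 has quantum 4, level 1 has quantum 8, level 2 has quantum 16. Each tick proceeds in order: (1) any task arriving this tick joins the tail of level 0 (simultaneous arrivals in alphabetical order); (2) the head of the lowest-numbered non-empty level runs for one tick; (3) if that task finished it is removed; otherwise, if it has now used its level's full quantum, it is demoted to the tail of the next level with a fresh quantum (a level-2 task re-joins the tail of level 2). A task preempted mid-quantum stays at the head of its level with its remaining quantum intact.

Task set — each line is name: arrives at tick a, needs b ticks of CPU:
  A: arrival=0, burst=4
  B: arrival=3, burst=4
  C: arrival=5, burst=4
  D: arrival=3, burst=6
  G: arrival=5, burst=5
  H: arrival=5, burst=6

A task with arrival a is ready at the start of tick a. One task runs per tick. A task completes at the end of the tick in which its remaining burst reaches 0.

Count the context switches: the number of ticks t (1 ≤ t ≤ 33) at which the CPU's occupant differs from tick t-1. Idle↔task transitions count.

context switches = 9

t=0: L0/L1/L2 = A/-/- → run A
t=1: L0/L1/L2 = A/-/- → run A
t=2: L0/L1/L2 = A/-/- → run A
t=3: L0/L1/L2 = ABD/-/- → run A
t=4: L0/L1/L2 = BD/-/- → run B
t=5: L0/L1/L2 = BDCGH/-/- → run B
t=6: L0/L1/L2 = BDCGH/-/- → run B
t=7: L0/L1/L2 = BDCGH/-/- → run B
t=8: L0/L1/L2 = DCGH/-/- → run D
t=9: L0/L1/L2 = DCGH/-/- → run D
t=10: L0/L1/L2 = DCGH/-/- → run D
t=11: L0/L1/L2 = DCGH/-/- → run D
t=12: L0/L1/L2 = CGH/D/- → run C
t=13: L0/L1/L2 = CGH/D/- → run C
t=14: L0/L1/L2 = CGH/D/- → run C
t=15: L0/L1/L2 = CGH/D/- → run C
t=16: L0/L1/L2 = GH/D/- → run G
t=17: L0/L1/L2 = GH/D/- → run G
t=18: L0/L1/L2 = GH/D/- → run G
t=19: L0/L1/L2 = GH/D/- → run G
t=20: L0/L1/L2 = H/DG/- → run H
t=21: L0/L1/L2 = H/DG/- → run H
t=22: L0/L1/L2 = H/DG/- → run H
t=23: L0/L1/L2 = H/DG/- → run H
t=24: L0/L1/L2 = -/DGH/- → run D
t=25: L0/L1/L2 = -/DGH/- → run D
t=26: L0/L1/L2 = -/GH/- → run G
t=27: L0/L1/L2 = -/H/- → run H
t=28: L0/L1/L2 = -/H/- → run H
t=29: (idle)
t=30: (idle)
t=31: (idle)
t=32: (idle)
t=33: (idle)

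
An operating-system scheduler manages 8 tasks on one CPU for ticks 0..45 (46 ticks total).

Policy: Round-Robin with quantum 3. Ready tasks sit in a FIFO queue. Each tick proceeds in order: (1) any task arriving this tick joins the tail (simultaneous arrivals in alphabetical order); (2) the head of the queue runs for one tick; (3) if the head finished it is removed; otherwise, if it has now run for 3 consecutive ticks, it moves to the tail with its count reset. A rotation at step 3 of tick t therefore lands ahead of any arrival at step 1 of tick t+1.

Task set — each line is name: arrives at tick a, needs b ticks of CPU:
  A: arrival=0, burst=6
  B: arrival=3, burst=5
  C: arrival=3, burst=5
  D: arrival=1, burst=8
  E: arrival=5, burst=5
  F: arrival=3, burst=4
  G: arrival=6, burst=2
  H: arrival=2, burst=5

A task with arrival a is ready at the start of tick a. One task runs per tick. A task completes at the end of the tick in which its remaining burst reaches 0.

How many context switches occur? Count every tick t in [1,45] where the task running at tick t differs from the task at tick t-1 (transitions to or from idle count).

t=0: queue=[A] q_used=0 → run A
t=1: queue=[A,D] q_used=1 → run A
t=2: queue=[A,D,H] q_used=2 → run A
t=3: queue=[D,H,A,B,C,F] q_used=0 → run D
t=4: queue=[D,H,A,B,C,F] q_used=1 → run D
t=5: queue=[D,H,A,B,C,F,E] q_used=2 → run D
t=6: queue=[H,A,B,C,F,E,D,G] q_used=0 → run H
t=7: queue=[H,A,B,C,F,E,D,G] q_used=1 → run H
t=8: queue=[H,A,B,C,F,E,D,G] q_used=2 → run H
t=9: queue=[A,B,C,F,E,D,G,H] q_used=0 → run A
t=10: queue=[A,B,C,F,E,D,G,H] q_used=1 → run A
t=11: queue=[A,B,C,F,E,D,G,H] q_used=2 → run A
t=12: queue=[B,C,F,E,D,G,H] q_used=0 → run B
t=13: queue=[B,C,F,E,D,G,H] q_used=1 → run B
t=14: queue=[B,C,F,E,D,G,H] q_used=2 → run B
t=15: queue=[C,F,E,D,G,H,B] q_used=0 → run C
t=16: queue=[C,F,E,D,G,H,B] q_used=1 → run C
t=17: queue=[C,F,E,D,G,H,B] q_used=2 → run C
t=18: queue=[F,E,D,G,H,B,C] q_used=0 → run F
t=19: queue=[F,E,D,G,H,B,C] q_used=1 → run F
t=20: queue=[F,E,D,G,H,B,C] q_used=2 → run F
t=21: queue=[E,D,G,H,B,C,F] q_used=0 → run E
t=22: queue=[E,D,G,H,B,C,F] q_used=1 → run E
t=23: queue=[E,D,G,H,B,C,F] q_used=2 → run E
t=24: queue=[D,G,H,B,C,F,E] q_used=0 → run D
t=25: queue=[D,G,H,B,C,F,E] q_used=1 → run D
t=26: queue=[D,G,H,B,C,F,E] q_used=2 → run D
t=27: queue=[G,H,B,C,F,E,D] q_used=0 → run G
t=28: queue=[G,H,B,C,F,E,D] q_used=1 → run G
t=29: queue=[H,B,C,F,E,D] q_used=0 → run H
t=30: queue=[H,B,C,F,E,D] q_used=1 → run H
t=31: queue=[B,C,F,E,D] q_used=0 → run B
t=32: queue=[B,C,F,E,D] q_used=1 → run B
t=33: queue=[C,F,E,D] q_used=0 → run C
t=34: queue=[C,F,E,D] q_used=1 → run C
t=35: queue=[F,E,D] q_used=0 → run F
t=36: queue=[E,D] q_used=0 → run E
t=37: queue=[E,D] q_used=1 → run E
t=38: queue=[D] q_used=0 → run D
t=39: queue=[D] q_used=1 → run D
t=40: (idle)
t=41: (idle)
t=42: (idle)
t=43: (idle)
t=44: (idle)
t=45: (idle)

context switches = 16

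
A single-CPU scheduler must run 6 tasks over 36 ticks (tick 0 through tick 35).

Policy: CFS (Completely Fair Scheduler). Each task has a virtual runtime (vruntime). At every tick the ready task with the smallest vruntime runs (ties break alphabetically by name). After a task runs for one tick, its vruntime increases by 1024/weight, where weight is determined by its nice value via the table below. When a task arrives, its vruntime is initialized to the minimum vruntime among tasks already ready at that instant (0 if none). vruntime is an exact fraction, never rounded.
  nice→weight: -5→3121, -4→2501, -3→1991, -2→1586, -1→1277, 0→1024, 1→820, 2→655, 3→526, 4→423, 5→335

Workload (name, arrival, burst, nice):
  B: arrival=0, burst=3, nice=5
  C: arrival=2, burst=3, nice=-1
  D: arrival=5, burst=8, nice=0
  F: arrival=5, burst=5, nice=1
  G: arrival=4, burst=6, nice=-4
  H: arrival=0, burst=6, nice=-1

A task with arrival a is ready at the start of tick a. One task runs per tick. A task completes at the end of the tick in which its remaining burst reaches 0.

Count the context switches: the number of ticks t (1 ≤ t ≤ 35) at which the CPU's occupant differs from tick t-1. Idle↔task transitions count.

context switches = 29

t=0: vr[B=0 H=0] → run B
t=1: vr[B=1024/335 H=0] → run H
t=2: vr[B=1024/335 C=1024/1277 H=1024/1277] → run C
t=3: vr[B=1024/335 C=2048/1277 H=1024/1277] → run H
t=4: vr[B=1024/335 C=2048/1277 G=2048/1277 H=2048/1277] → run C
t=5: vr[B=1024/335 C=3072/1277 D=2048/1277 F=2048/1277 G=2048/1277 H=2048/1277] → run D
t=6: vr[B=1024/335 C=3072/1277 D=3325/1277 F=2048/1277 G=2048/1277 H=2048/1277] → run F
t=7: vr[B=1024/335 C=3072/1277 D=3325/1277 F=746752/261785 G=2048/1277 H=2048/1277] → run G
t=8: vr[B=1024/335 C=3072/1277 D=3325/1277 F=746752/261785 G=6429696/3193777 H=2048/1277] → run H
t=9: vr[B=1024/335 C=3072/1277 D=3325/1277 F=746752/261785 G=6429696/3193777 H=3072/1277] → run G
t=10: vr[B=1024/335 C=3072/1277 D=3325/1277 F=746752/261785 G=7737344/3193777 H=3072/1277] → run C
t=11: vr[B=1024/335 D=3325/1277 F=746752/261785 G=7737344/3193777 H=3072/1277] → run H
t=12: vr[B=1024/335 D=3325/1277 F=746752/261785 G=7737344/3193777 H=4096/1277] → run G
t=13: vr[B=1024/335 D=3325/1277 F=746752/261785 G=9044992/3193777 H=4096/1277] → run D
t=14: vr[B=1024/335 D=4602/1277 F=746752/261785 G=9044992/3193777 H=4096/1277] → run G
t=15: vr[B=1024/335 D=4602/1277 F=746752/261785 G=10352640/3193777 H=4096/1277] → run F
t=16: vr[B=1024/335 D=4602/1277 F=1073664/261785 G=10352640/3193777 H=4096/1277] → run B
t=17: vr[B=2048/335 D=4602/1277 F=1073664/261785 G=10352640/3193777 H=4096/1277] → run H
t=18: vr[B=2048/335 D=4602/1277 F=1073664/261785 G=10352640/3193777 H=5120/1277] → run G
t=19: vr[B=2048/335 D=4602/1277 F=1073664/261785 G=11660288/3193777 H=5120/1277] → run D
t=20: vr[B=2048/335 D=5879/1277 F=1073664/261785 G=11660288/3193777 H=5120/1277] → run G
t=21: vr[B=2048/335 D=5879/1277 F=1073664/261785 H=5120/1277] → run H
t=22: vr[B=2048/335 D=5879/1277 F=1073664/261785] → run F
t=23: vr[B=2048/335 D=5879/1277 F=1400576/261785] → run D
t=24: vr[B=2048/335 D=7156/1277 F=1400576/261785] → run F
t=25: vr[B=2048/335 D=7156/1277 F=1727488/261785] → run D
t=26: vr[B=2048/335 D=8433/1277 F=1727488/261785] → run B
t=27: vr[D=8433/1277 F=1727488/261785] → run F
t=28: vr[D=8433/1277] → run D
t=29: vr[D=9710/1277] → run D
t=30: vr[D=10987/1277] → run D
t=31: (idle)
t=32: (idle)
t=33: (idle)
t=34: (idle)
t=35: (idle)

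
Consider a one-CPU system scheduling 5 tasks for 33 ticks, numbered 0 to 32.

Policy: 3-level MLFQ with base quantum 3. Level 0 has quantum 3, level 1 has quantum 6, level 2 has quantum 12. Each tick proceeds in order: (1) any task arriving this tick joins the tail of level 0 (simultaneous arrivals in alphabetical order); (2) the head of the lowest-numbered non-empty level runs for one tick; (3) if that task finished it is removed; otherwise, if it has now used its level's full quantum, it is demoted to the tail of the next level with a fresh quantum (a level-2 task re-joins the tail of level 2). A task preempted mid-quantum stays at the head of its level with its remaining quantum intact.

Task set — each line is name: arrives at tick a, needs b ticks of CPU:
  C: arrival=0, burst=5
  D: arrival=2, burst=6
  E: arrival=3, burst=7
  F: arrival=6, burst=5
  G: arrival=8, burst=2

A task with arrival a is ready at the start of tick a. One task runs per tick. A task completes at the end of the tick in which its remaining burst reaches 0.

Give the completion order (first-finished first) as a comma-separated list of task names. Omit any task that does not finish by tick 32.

t=0: L0/L1/L2 = C/-/- → run C
t=1: L0/L1/L2 = C/-/- → run C
t=2: L0/L1/L2 = CD/-/- → run C
t=3: L0/L1/L2 = DE/C/- → run D
t=4: L0/L1/L2 = DE/C/- → run D
t=5: L0/L1/L2 = DE/C/- → run D
t=6: L0/L1/L2 = EF/CD/- → run E
t=7: L0/L1/L2 = EF/CD/- → run E
t=8: L0/L1/L2 = EFG/CD/- → run E
t=9: L0/L1/L2 = FG/CDE/- → run F
t=10: L0/L1/L2 = FG/CDE/- → run F
t=11: L0/L1/L2 = FG/CDE/- → run F
t=12: L0/L1/L2 = G/CDEF/- → run G
t=13: L0/L1/L2 = G/CDEF/- → run G
t=14: L0/L1/L2 = -/CDEF/- → run C
t=15: L0/L1/L2 = -/CDEF/- → run C
t=16: L0/L1/L2 = -/DEF/- → run D
t=17: L0/L1/L2 = -/DEF/- → run D
t=18: L0/L1/L2 = -/DEF/- → run D
t=19: L0/L1/L2 = -/EF/- → run E
t=20: L0/L1/L2 = -/EF/- → run E
t=21: L0/L1/L2 = -/EF/- → run E
t=22: L0/L1/L2 = -/EF/- → run E
t=23: L0/L1/L2 = -/F/- → run F
t=24: L0/L1/L2 = -/F/- → run F
t=25: (idle)
t=26: (idle)
t=27: (idle)
t=28: (idle)
t=29: (idle)
t=30: (idle)
t=31: (idle)
t=32: (idle)

completion order = G, C, D, E, F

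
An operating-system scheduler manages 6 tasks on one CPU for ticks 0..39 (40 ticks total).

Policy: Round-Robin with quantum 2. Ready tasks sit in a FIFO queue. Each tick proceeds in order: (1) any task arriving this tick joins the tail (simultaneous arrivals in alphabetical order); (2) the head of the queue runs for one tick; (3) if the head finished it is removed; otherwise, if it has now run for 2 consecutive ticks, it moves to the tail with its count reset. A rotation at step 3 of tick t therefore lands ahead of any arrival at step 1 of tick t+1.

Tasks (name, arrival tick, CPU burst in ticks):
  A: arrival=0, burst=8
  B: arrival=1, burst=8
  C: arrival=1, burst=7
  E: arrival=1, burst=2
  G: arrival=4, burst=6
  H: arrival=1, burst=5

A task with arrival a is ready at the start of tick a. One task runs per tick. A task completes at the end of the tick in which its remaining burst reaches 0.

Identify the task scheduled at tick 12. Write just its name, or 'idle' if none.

running at tick 12 = B

t=0: queue=[A] q_used=0 → run A
t=1: queue=[A,B,C,E,H] q_used=1 → run A
t=2: queue=[B,C,E,H,A] q_used=0 → run B
t=3: queue=[B,C,E,H,A] q_used=1 → run B
t=4: queue=[C,E,H,A,B,G] q_used=0 → run C
t=5: queue=[C,E,H,A,B,G] q_used=1 → run C
t=6: queue=[E,H,A,B,G,C] q_used=0 → run E
t=7: queue=[E,H,A,B,G,C] q_used=1 → run E
t=8: queue=[H,A,B,G,C] q_used=0 → run H
t=9: queue=[H,A,B,G,C] q_used=1 → run H
t=10: queue=[A,B,G,C,H] q_used=0 → run A
t=11: queue=[A,B,G,C,H] q_used=1 → run A
t=12: queue=[B,G,C,H,A] q_used=0 → run B
t=13: queue=[B,G,C,H,A] q_used=1 → run B
t=14: queue=[G,C,H,A,B] q_used=0 → run G
t=15: queue=[G,C,H,A,B] q_used=1 → run G
t=16: queue=[C,H,A,B,G] q_used=0 → run C
t=17: queue=[C,H,A,B,G] q_used=1 → run C
t=18: queue=[H,A,B,G,C] q_used=0 → run H
t=19: queue=[H,A,B,G,C] q_used=1 → run H
t=20: queue=[A,B,G,C,H] q_used=0 → run A
t=21: queue=[A,B,G,C,H] q_used=1 → run A
t=22: queue=[B,G,C,H,A] q_used=0 → run B
t=23: queue=[B,G,C,H,A] q_used=1 → run B
t=24: queue=[G,C,H,A,B] q_used=0 → run G
t=25: queue=[G,C,H,A,B] q_used=1 → run G
t=26: queue=[C,H,A,B,G] q_used=0 → run C
t=27: queue=[C,H,A,B,G] q_used=1 → run C
t=28: queue=[H,A,B,G,C] q_used=0 → run H
t=29: queue=[A,B,G,C] q_used=0 → run A
t=30: queue=[A,B,G,C] q_used=1 → run A
t=31: queue=[B,G,C] q_used=0 → run B
t=32: queue=[B,G,C] q_used=1 → run B
t=33: queue=[G,C] q_used=0 → run G
t=34: queue=[G,C] q_used=1 → run G
t=35: queue=[C] q_used=0 → run C
t=36: (idle)
t=37: (idle)
t=38: (idle)
t=39: (idle)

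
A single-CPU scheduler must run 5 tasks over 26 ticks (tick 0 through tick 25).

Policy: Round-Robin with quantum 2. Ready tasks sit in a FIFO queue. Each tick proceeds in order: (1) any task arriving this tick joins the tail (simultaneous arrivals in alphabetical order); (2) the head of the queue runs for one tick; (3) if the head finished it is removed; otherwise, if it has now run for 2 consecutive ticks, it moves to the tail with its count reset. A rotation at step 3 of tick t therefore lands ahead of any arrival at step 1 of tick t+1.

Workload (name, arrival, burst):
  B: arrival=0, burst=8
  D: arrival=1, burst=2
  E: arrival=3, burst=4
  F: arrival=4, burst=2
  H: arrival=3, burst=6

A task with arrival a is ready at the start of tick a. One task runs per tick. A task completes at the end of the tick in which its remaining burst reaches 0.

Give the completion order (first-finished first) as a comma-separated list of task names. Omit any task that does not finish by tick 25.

t=0: queue=[B] q_used=0 → run B
t=1: queue=[B,D] q_used=1 → run B
t=2: queue=[D,B] q_used=0 → run D
t=3: queue=[D,B,E,H] q_used=1 → run D
t=4: queue=[B,E,H,F] q_used=0 → run B
t=5: queue=[B,E,H,F] q_used=1 → run B
t=6: queue=[E,H,F,B] q_used=0 → run E
t=7: queue=[E,H,F,B] q_used=1 → run E
t=8: queue=[H,F,B,E] q_used=0 → run H
t=9: queue=[H,F,B,E] q_used=1 → run H
t=10: queue=[F,B,E,H] q_used=0 → run F
t=11: queue=[F,B,E,H] q_used=1 → run F
t=12: queue=[B,E,H] q_used=0 → run B
t=13: queue=[B,E,H] q_used=1 → run B
t=14: queue=[E,H,B] q_used=0 → run E
t=15: queue=[E,H,B] q_used=1 → run E
t=16: queue=[H,B] q_used=0 → run H
t=17: queue=[H,B] q_used=1 → run H
t=18: queue=[B,H] q_used=0 → run B
t=19: queue=[B,H] q_used=1 → run B
t=20: queue=[H] q_used=0 → run H
t=21: queue=[H] q_used=1 → run H
t=22: (idle)
t=23: (idle)
t=24: (idle)
t=25: (idle)

completion order = D, F, E, B, H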